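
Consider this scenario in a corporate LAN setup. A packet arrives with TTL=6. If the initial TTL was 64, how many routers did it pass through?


Given: initial TTL = 64, received TTL = 6
Hops = initial TTL - received TTL
Hops = 64 - 6 = 58

58


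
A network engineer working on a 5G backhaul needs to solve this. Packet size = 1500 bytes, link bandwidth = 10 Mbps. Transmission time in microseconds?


Given: packet = 1500 bytes, bandwidth = 10 Mbps
Packet in bits = 1500 * 8 = 12000 bits
Bandwidth = 10 * 10^6 = 10000000 bps
Time = 12000 / 10000000 seconds
Time in us = 12000 * 10^6 / 10000000 = 1200

1200


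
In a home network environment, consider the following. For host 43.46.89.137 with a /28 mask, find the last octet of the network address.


Given: IP = 43.46.89.137, prefix = /28
Subnet mask = 255.255.255.240
Last octet of IP: 137
Last octet of mask: 240
Network last octet = 137 AND 240 = 128

128


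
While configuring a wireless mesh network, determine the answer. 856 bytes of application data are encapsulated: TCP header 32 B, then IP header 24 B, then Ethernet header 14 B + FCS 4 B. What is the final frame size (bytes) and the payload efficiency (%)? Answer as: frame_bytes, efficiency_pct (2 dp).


TCP segment = 856 + 32 = 888 B
IP packet = 888 + 24 = 912 B
Ethernet frame = 912 + 14 + 4 = 930 B
Efficiency = app / frame = 856 / 930 = 0.920430 = 92.0430% -> 92.04% (2 dp)

930, 92.04


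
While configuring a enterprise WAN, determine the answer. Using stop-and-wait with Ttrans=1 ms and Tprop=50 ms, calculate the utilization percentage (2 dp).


Given: Ttrans = 1 ms, Tprop = 50 ms
RTT = 2 * Tprop = 2 * 50 = 100 ms
U = Ttrans / (Ttrans + RTT)
U = 1 / (1 + 100)
U = 1 / 101 = 0.009901
U% = 0.99%

0.99


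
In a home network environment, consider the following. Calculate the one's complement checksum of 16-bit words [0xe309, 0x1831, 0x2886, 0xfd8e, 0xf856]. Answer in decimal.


Given words: [0xe309, 0x1831, 0x2886, 0xfd8e, 0xf856]
Step 1: Sum all words
Raw sum = 58121 + 6193 + 10374 + 64910 + 63574 = 203172
Step 2: Fold carry: (6564 + 3) = 6567
One's complement = ~6567 & 0xFFFF = 58968

58968


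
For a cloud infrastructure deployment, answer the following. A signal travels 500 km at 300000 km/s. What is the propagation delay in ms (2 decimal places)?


Given: distance = 500 km, speed = 300000 km/s
Delay = distance / speed = 500 / 300000 seconds
Delay in ms = 500 * 1000 / 300000
Delay = 1.6667 ms
Rounded to 2 dp = 1.67 ms

1.67


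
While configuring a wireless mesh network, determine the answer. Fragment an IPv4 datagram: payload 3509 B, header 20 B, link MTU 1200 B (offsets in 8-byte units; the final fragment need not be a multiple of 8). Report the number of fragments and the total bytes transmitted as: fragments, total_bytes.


Max data per non-final fragment = floor((MTU - header)/8)*8 = floor((1200 - 20)/8)*8 = floor(1180/8)*8 = 1176 B
Final fragment needs no 8-byte alignment: it can carry up to MTU - header = 1180 B
Non-final fragments needed = ceil((payload - 1180) / 1176) = ceil(2329/1176) = ceil(1.9804) = 2
Number of fragments = 2 + 1 = 3
Fragment sizes (data): 2 * 1176 B + 1157 B (last, 1157 <= 1180 OK)
Total bytes sent = payload + n_frags * header = 3509 + 3*20 = 3509 + 60 = 3569 B

3, 3569


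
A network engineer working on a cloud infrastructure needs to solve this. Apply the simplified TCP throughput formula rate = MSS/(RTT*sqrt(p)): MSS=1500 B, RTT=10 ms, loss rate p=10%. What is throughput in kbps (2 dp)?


Given: MSS = 1500 bytes, RTT = 10 ms, loss = 10%
RTT in seconds = 10 / 1000 = 0.01
Loss rate = 10% = 0.1
sqrt(loss) = sqrt(0.1) = 0.316227766017
Throughput (bytes/s) = 1500 / (0.01 * 0.316227766017) = 474341.6490
Throughput (kbps) = 474341.6490 * 8 / 1000 = 3794.733192 -> 3794.73 kbps (2 dp)

3794.73


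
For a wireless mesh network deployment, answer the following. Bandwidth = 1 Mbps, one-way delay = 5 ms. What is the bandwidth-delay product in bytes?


Given: bandwidth = 1 Mbps, delay = 5 ms
BDP in bits = 1 * 10^6 * 5 / 1000
BDP in bits = 5000
BDP in bytes = 5000 / 8 = 625

625


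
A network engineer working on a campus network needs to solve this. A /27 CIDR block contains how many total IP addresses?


Given: CIDR prefix /27
Host bits = 32 - 27 = 5
Total addresses = 2^5 = 32

32


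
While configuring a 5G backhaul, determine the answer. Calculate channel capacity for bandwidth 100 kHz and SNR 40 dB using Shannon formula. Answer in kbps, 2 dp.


Given: B = 100 kHz, SNR = 40 dB
SNR linear = 10^(40/10) = 10000
1 + SNR = 10001
log2(10001) = 13.2878566418
C = 100 * 1000 * 13.2878566418 = 1328785.6642 bps
C = 1328.785664 kbps -> 1328.79 kbps (2 dp)

1328.79


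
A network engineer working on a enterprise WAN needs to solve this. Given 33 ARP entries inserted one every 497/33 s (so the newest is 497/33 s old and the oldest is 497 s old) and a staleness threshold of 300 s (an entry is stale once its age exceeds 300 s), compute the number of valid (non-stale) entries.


Ages are k * 497/33 s for k = 1..33 (spacing = 15.0606 s).
Entry k is valid iff k * 497/33 <= 300 iff k <= 33 * 300 / 497 = 19.9195
n_valid = floor(19.9195) = 19
(n_stale = 33 - 19 = 14)

19


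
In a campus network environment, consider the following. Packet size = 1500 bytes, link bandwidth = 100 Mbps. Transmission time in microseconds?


Given: packet = 1500 bytes, bandwidth = 100 Mbps
Packet in bits = 1500 * 8 = 12000 bits
Bandwidth = 100 * 10^6 = 100000000 bps
Time = 12000 / 100000000 seconds
Time in us = 12000 * 10^6 / 100000000 = 120

120


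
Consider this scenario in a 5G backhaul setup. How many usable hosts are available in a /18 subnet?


Given: subnet mask /18
Host bits = 32 - 18 = 14
Total addresses = 2^14 = 16384
Usable hosts = 16384 - 2 (network + broadcast) = 16382

16382


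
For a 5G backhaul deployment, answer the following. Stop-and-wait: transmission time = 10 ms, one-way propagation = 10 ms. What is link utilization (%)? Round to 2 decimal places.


Given: Ttrans = 10 ms, Tprop = 10 ms
RTT = 2 * Tprop = 2 * 10 = 20 ms
U = Ttrans / (Ttrans + RTT)
U = 10 / (10 + 20)
U = 10 / 30 = 0.333333
U% = 33.33%

33.33


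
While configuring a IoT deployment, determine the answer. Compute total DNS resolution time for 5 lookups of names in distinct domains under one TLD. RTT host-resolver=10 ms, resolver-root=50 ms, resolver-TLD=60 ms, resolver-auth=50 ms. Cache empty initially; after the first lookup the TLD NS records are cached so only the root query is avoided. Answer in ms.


Lookup 1 (cold cache): local + root + TLD + auth = 10 + 50 + 60 + 50 = 170 ms
Lookups 2..5 (TLD NS cached -> skip root; new domain -> still ask TLD and auth): local + TLD + auth = 10 + 60 + 50 = 120 ms each
Remaining 4 lookups: 4 * 120 = 480 ms
Total = 170 + 480 = 650 ms

650


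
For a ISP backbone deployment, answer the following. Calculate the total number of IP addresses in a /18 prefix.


Given: CIDR prefix /18
Host bits = 32 - 18 = 14
Total addresses = 2^14 = 16384

16384


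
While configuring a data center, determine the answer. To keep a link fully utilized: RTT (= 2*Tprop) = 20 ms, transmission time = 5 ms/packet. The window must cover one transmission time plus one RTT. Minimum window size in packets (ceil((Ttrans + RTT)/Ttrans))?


Given: Ttrans = 5 ms, RTT = 20 ms (= 2 * Tprop, Tprop = 10 ms)
Time until first ACK returns = Ttrans + RTT = 5 + 20 = 25 ms
Need W * Ttrans >= Ttrans + RTT  ->  W >= (Ttrans + RTT) / Ttrans
(Ttrans + RTT) / Ttrans = 25 / 5 = 5
W_min = ceil(5) = 5

5


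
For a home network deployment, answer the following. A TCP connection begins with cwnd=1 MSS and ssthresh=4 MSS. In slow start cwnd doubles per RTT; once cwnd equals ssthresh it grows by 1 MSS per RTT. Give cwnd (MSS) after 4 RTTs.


RTT 0: cwnd = 1 MSS (initial)
RTT 1: cwnd = 2 MSS (slow start, doubled)
RTT 2: cwnd = 4 MSS (slow start, doubled)
RTT 3: cwnd = 5 MSS (congestion avoidance, +1)
RTT 4: cwnd = 6 MSS (congestion avoidance, +1)

6


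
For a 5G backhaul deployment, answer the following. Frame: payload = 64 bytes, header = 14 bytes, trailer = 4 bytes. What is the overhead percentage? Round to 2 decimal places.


Given: payload = 64 B, header = 14 B, trailer = 4 B
Overhead bytes = header + trailer = 14 + 4 = 18
Total frame = payload + overhead = 64 + 18 = 82
Overhead % = 18 / 82 * 100 = 21.9512% -> 21.95% (2 dp)

21.95


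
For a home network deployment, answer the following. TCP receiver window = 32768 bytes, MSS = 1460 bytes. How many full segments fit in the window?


Given: RWND = 32768 bytes, MSS = 1460 bytes
Full segments = floor(RWND / MSS)
Full segments = floor(32768 / 1460)
Full segments = floor(22.4438) = 22

22


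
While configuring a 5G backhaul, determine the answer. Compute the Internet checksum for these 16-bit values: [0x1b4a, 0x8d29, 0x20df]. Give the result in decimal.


Given words: [0x1b4a, 0x8d29, 0x20df]
Step 1: Sum all words
Raw sum = 6986 + 36137 + 8415 = 51538
One's complement = ~51538 & 0xFFFF = 13997

13997


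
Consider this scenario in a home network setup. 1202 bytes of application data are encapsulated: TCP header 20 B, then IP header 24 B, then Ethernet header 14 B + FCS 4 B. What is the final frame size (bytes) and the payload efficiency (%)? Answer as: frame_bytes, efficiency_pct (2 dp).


TCP segment = 1202 + 20 = 1222 B
IP packet = 1222 + 24 = 1246 B
Ethernet frame = 1246 + 14 + 4 = 1264 B
Efficiency = app / frame = 1202 / 1264 = 0.950949 = 95.0949% -> 95.09% (2 dp)

1264, 95.09


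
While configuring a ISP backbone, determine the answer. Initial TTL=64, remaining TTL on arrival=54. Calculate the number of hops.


Given: initial TTL = 64, received TTL = 54
Hops = initial TTL - received TTL
Hops = 64 - 54 = 10

10


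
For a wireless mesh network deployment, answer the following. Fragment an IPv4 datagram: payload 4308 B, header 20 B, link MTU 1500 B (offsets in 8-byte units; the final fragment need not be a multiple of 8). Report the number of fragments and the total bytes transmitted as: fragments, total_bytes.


Max data per non-final fragment = floor((MTU - header)/8)*8 = floor((1500 - 20)/8)*8 = floor(1480/8)*8 = 1480 B
Final fragment needs no 8-byte alignment: it can carry up to MTU - header = 1480 B
Non-final fragments needed = ceil((payload - 1480) / 1480) = ceil(2828/1480) = ceil(1.9108) = 2
Number of fragments = 2 + 1 = 3
Fragment sizes (data): 2 * 1480 B + 1348 B (last, 1348 <= 1480 OK)
Total bytes sent = payload + n_frags * header = 4308 + 3*20 = 4308 + 60 = 4368 B

3, 4368


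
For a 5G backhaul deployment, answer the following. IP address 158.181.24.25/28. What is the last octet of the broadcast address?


Given: IP = 158.181.24.25, prefix = /28
Host bits = 32 - 28 = 4
Network last octet = 25 AND mask = 16
Host part size = 2^4 - 1 = 15
Broadcast last octet = 16 OR 15 = 31

31


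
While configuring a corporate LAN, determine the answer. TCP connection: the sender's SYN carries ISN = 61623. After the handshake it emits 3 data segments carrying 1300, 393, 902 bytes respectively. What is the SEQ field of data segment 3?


The SYN occupies sequence number ISN = 61623, so the first data byte is ISN + 1 = 61624.
SEQ of data segment i = (ISN + 1) + sum of payload sizes of segments 1..i-1.
Segment 1: SEQ = 61624, payload = 1300 bytes
Segment 2: SEQ = 62924, payload = 393 bytes
Segment 3: SEQ = 63317, payload = 902 bytes
SEQ of segment 3 = 61624 + 1300 + 393 = 63317

63317


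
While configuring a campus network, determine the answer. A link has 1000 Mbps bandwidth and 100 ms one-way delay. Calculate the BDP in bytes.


Given: bandwidth = 1000 Mbps, delay = 100 ms
BDP in bits = 1000 * 10^6 * 100 / 1000
BDP in bits = 100000000
BDP in bytes = 100000000 / 8 = 12500000

12500000


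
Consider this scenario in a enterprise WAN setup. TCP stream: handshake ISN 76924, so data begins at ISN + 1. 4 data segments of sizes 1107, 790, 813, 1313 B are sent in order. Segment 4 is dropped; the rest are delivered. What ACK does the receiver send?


SYN uses sequence number 76924; first data byte = ISN + 1 = 76925.
Segment 1: SEQ = 76925, len = 1107 B, covers [76925, 78031]
Segment 2: SEQ = 78032, len = 790 B, covers [78032, 78821]
Segment 3: SEQ = 78822, len = 813 B, covers [78822, 79634]
Segment 4: SEQ = 79635, len = 1313 B, covers [79635, 80947] [LOST]
In-order data received: bytes [76925, 79634] (segments 1..3).
Segment 4 missing -> gap begins at byte 79635.
Cumulative ACK = next expected in-order byte = 76925 + 1107 + 790 + 813 = 79635

79635


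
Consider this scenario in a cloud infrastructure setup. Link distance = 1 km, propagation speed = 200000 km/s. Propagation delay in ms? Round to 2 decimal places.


Given: distance = 1 km, speed = 200000 km/s
Delay = distance / speed = 1 / 200000 seconds
Delay in ms = 1 * 1000 / 200000
Delay = 0.0050 ms
Rounded to 2 dp = 0.01 ms

0.01


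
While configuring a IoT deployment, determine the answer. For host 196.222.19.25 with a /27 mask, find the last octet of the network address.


Given: IP = 196.222.19.25, prefix = /27
Subnet mask = 255.255.255.224
Last octet of IP: 25
Last octet of mask: 224
Network last octet = 25 AND 224 = 0

0


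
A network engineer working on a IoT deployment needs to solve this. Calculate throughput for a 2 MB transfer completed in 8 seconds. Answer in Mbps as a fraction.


Given: file = 2 MB, time = 8 s
File in Mb = 2 * 8 = 16 Mb
Throughput = 16 / 8 Mbps
Throughput = 2 Mbps

2


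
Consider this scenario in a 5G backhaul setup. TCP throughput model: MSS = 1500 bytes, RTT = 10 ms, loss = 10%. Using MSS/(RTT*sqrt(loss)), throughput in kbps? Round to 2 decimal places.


Given: MSS = 1500 bytes, RTT = 10 ms, loss = 10%
RTT in seconds = 10 / 1000 = 0.01
Loss rate = 10% = 0.1
sqrt(loss) = sqrt(0.1) = 0.316227766017
Throughput (bytes/s) = 1500 / (0.01 * 0.316227766017) = 474341.6490
Throughput (kbps) = 474341.6490 * 8 / 1000 = 3794.733192 -> 3794.73 kbps (2 dp)

3794.73


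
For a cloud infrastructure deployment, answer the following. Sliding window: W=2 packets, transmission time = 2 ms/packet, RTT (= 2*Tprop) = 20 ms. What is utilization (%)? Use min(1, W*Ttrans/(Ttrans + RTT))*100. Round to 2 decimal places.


Given: W = 2, Ttrans = 2 ms, RTT = 20 ms (= 2 * Tprop, Tprop = 10 ms)
Cycle time = Ttrans + RTT = 2 + 20 = 22 ms (first packet sent until its ACK returns)
W * Ttrans = 2 * 2 = 4 ms of sending per cycle
W * Ttrans / (Ttrans + RTT) = 4 / 22 = 0.181818
U = min(1, 0.181818) = 0.181818
U% = 18.18%

18.18


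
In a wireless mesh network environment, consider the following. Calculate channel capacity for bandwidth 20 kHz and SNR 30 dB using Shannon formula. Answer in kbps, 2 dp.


Given: B = 20 kHz, SNR = 30 dB
SNR linear = 10^(30/10) = 1000
1 + SNR = 1001
log2(1001) = 9.9672262588
C = 20 * 1000 * 9.9672262588 = 199344.5252 bps
C = 199.344525 kbps -> 199.34 kbps (2 dp)

199.34


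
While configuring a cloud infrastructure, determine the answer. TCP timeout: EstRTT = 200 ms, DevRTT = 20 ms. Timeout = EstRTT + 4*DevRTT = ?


Given: EstRTT = 200 ms, DevRTT = 20 ms
Timeout = EstRTT + 4 * DevRTT
4 * DevRTT = 4 * 20 = 80
Timeout = 200 + 80 = 280 ms

280


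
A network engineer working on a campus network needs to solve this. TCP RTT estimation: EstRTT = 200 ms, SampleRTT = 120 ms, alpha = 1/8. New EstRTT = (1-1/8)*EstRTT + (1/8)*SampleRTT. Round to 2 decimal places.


Given: EstRTT = 200 ms, SampleRTT = 120 ms, alpha = 1/8
New EstRTT = (1 - alpha) * EstRTT + alpha * SampleRTT
(7/8) * 200 = 175
(1/8) * 120 = 15
New EstRTT = 175 + 15 = 190 ms -> 190.00 ms (2 dp)

190.00


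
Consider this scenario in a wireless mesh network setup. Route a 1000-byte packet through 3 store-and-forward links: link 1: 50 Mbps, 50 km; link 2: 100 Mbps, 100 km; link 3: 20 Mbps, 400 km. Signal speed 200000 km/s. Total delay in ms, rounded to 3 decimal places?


Packet = 1000 bytes = 8000 bits. Store-and-forward: sum (t_trans + t_prop) per link.
Link 1: t_trans = 8000/(50*10^6) s = 0.1600 ms; t_prop = 50/200000 s = 0.2500 ms; subtotal = 0.4100 ms
Link 2: t_trans = 8000/(100*10^6) s = 0.0800 ms; t_prop = 100/200000 s = 0.5000 ms; subtotal = 0.5800 ms
Link 3: t_trans = 8000/(20*10^6) s = 0.4000 ms; t_prop = 400/200000 s = 2.0000 ms; subtotal = 2.4000 ms
End-to-end = 0.4100 + 0.5800 + 2.4000 = 3.3900 ms -> 3.390 ms (3 dp)

3.390


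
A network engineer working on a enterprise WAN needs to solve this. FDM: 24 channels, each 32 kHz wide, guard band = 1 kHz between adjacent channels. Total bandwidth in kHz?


Given: 24 channels, 32 kHz each, guard = 1 kHz
Channel bandwidth = 24 * 32 = 768 kHz
Guard bands = 23 gaps * 1 kHz = 23 kHz
Total = 768 + 23 = 791 kHz

791


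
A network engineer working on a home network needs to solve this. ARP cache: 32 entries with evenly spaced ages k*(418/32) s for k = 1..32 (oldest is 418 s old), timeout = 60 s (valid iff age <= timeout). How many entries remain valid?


Ages are k * 418/32 s for k = 1..32 (spacing = 13.0625 s).
Entry k is valid iff k * 418/32 <= 60 iff k <= 32 * 60 / 418 = 4.5933
n_valid = floor(4.5933) = 4
(n_stale = 32 - 4 = 28)

4


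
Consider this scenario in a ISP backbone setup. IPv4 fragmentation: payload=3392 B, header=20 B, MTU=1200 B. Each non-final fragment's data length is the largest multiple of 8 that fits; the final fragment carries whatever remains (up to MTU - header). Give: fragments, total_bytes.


Max data per non-final fragment = floor((MTU - header)/8)*8 = floor((1200 - 20)/8)*8 = floor(1180/8)*8 = 1176 B
Final fragment needs no 8-byte alignment: it can carry up to MTU - header = 1180 B
Non-final fragments needed = ceil((payload - 1180) / 1176) = ceil(2212/1176) = ceil(1.8810) = 2
Number of fragments = 2 + 1 = 3
Fragment sizes (data): 2 * 1176 B + 1040 B (last, 1040 <= 1180 OK)
Total bytes sent = payload + n_frags * header = 3392 + 3*20 = 3392 + 60 = 3452 B

3, 3452


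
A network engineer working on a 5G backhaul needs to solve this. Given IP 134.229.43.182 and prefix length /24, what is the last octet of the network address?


Given: IP = 134.229.43.182, prefix = /24
Subnet mask = 255.255.255.0
Last octet of IP: 182
Last octet of mask: 0
Network last octet = 182 AND 0 = 0

0


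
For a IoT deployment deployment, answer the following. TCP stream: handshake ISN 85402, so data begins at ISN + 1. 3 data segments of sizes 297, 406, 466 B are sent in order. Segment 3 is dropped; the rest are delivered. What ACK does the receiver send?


SYN uses sequence number 85402; first data byte = ISN + 1 = 85403.
Segment 1: SEQ = 85403, len = 297 B, covers [85403, 85699]
Segment 2: SEQ = 85700, len = 406 B, covers [85700, 86105]
Segment 3: SEQ = 86106, len = 466 B, covers [86106, 86571] [LOST]
In-order data received: bytes [85403, 86105] (segments 1..2).
Segment 3 missing -> gap begins at byte 86106.
Cumulative ACK = next expected in-order byte = 85403 + 297 + 406 = 86106

86106


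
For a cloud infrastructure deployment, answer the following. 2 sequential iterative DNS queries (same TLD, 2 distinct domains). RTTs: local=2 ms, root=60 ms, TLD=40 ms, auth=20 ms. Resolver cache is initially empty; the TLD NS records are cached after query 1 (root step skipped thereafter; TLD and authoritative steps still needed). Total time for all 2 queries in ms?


Lookup 1 (cold cache): local + root + TLD + auth = 2 + 60 + 40 + 20 = 122 ms
Lookups 2..2 (TLD NS cached -> skip root; new domain -> still ask TLD and auth): local + TLD + auth = 2 + 40 + 20 = 62 ms each
Remaining 1 lookups: 1 * 62 = 62 ms
Total = 122 + 62 = 184 ms

184


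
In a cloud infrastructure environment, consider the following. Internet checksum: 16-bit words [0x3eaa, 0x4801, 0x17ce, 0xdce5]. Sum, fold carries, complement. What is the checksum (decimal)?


Given words: [0x3eaa, 0x4801, 0x17ce, 0xdce5]
Step 1: Sum all words
Raw sum = 16042 + 18433 + 6094 + 56549 = 97118
Step 2: Fold carry: (31582 + 1) = 31583
One's complement = ~31583 & 0xFFFF = 33952

33952


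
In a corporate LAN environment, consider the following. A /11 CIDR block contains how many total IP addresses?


Given: CIDR prefix /11
Host bits = 32 - 11 = 21
Total addresses = 2^21 = 2097152

2097152


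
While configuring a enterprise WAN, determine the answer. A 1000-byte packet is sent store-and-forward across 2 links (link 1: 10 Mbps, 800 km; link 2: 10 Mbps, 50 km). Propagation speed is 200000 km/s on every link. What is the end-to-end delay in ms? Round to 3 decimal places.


Packet = 1000 bytes = 8000 bits. Store-and-forward: sum (t_trans + t_prop) per link.
Link 1: t_trans = 8000/(10*10^6) s = 0.8000 ms; t_prop = 800/200000 s = 4.0000 ms; subtotal = 4.8000 ms
Link 2: t_trans = 8000/(10*10^6) s = 0.8000 ms; t_prop = 50/200000 s = 0.2500 ms; subtotal = 1.0500 ms
End-to-end = 4.8000 + 1.0500 = 5.8500 ms -> 5.850 ms (3 dp)

5.850


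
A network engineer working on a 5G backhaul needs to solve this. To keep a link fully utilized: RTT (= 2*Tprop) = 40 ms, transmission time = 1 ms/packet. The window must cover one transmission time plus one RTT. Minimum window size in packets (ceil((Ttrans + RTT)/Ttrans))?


Given: Ttrans = 1 ms, RTT = 40 ms (= 2 * Tprop, Tprop = 20 ms)
Time until first ACK returns = Ttrans + RTT = 1 + 40 = 41 ms
Need W * Ttrans >= Ttrans + RTT  ->  W >= (Ttrans + RTT) / Ttrans
(Ttrans + RTT) / Ttrans = 41 / 1 = 41
W_min = ceil(41) = 41

41


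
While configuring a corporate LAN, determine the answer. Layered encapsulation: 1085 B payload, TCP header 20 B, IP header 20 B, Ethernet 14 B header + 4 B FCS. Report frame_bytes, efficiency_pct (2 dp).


TCP segment = 1085 + 20 = 1105 B
IP packet = 1105 + 20 = 1125 B
Ethernet frame = 1125 + 14 + 4 = 1143 B
Efficiency = app / frame = 1085 / 1143 = 0.949256 = 94.9256% -> 94.93% (2 dp)

1143, 94.93


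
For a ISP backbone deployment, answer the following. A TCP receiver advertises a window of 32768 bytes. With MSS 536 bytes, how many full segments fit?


Given: RWND = 32768 bytes, MSS = 536 bytes
Full segments = floor(RWND / MSS)
Full segments = floor(32768 / 536)
Full segments = floor(61.1343) = 61

61


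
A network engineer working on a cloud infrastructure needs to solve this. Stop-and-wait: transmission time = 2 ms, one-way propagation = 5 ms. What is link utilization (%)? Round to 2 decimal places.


Given: Ttrans = 2 ms, Tprop = 5 ms
RTT = 2 * Tprop = 2 * 5 = 10 ms
U = Ttrans / (Ttrans + RTT)
U = 2 / (2 + 10)
U = 2 / 12 = 0.166667
U% = 16.67%

16.67


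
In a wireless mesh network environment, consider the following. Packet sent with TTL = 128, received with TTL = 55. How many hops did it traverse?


Given: initial TTL = 128, received TTL = 55
Hops = initial TTL - received TTL
Hops = 128 - 55 = 73

73


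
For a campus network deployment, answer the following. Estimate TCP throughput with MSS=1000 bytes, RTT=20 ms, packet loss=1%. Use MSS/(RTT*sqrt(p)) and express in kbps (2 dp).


Given: MSS = 1000 bytes, RTT = 20 ms, loss = 1%
RTT in seconds = 20 / 1000 = 0.02
Loss rate = 1% = 0.01
sqrt(loss) = sqrt(0.01) = 0.1
Throughput (bytes/s) = 1000 / (0.02 * 0.1) = 500000.0000
Throughput (kbps) = 500000.0000 * 8 / 1000 = 4000.000000 -> 4000.00 kbps (2 dp)

4000.00


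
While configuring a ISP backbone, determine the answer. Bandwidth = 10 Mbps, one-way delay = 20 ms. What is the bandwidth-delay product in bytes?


Given: bandwidth = 10 Mbps, delay = 20 ms
BDP in bits = 10 * 10^6 * 20 / 1000
BDP in bits = 200000
BDP in bytes = 200000 / 8 = 25000

25000


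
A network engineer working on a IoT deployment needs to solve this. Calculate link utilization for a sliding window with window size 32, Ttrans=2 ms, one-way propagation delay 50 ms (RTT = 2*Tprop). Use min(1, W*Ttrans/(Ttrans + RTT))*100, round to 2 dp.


Given: W = 32, Ttrans = 2 ms, RTT = 100 ms (= 2 * Tprop, Tprop = 50 ms)
Cycle time = Ttrans + RTT = 2 + 100 = 102 ms (first packet sent until its ACK returns)
W * Ttrans = 32 * 2 = 64 ms of sending per cycle
W * Ttrans / (Ttrans + RTT) = 64 / 102 = 0.627451
U = min(1, 0.627451) = 0.627451
U% = 62.75%

62.75


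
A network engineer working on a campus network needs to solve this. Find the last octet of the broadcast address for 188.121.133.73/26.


Given: IP = 188.121.133.73, prefix = /26
Host bits = 32 - 26 = 6
Network last octet = 73 AND mask = 64
Host part size = 2^6 - 1 = 63
Broadcast last octet = 64 OR 63 = 127

127


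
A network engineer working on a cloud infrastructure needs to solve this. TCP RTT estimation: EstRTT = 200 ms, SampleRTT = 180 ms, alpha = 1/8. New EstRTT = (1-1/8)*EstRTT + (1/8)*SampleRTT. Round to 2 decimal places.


Given: EstRTT = 200 ms, SampleRTT = 180 ms, alpha = 1/8
New EstRTT = (1 - alpha) * EstRTT + alpha * SampleRTT
(7/8) * 200 = 175
(1/8) * 180 = 22.5
New EstRTT = 175 + 22.5 = 197.5 ms -> 197.50 ms (2 dp)

197.50


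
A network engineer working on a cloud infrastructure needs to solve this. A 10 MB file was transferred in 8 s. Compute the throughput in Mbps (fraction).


Given: file = 10 MB, time = 8 s
File in Mb = 10 * 8 = 80 Mb
Throughput = 80 / 8 Mbps
Throughput = 10 Mbps

10


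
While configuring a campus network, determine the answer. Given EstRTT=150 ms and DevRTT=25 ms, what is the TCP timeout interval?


Given: EstRTT = 150 ms, DevRTT = 25 ms
Timeout = EstRTT + 4 * DevRTT
4 * DevRTT = 4 * 25 = 100
Timeout = 150 + 100 = 250 ms

250


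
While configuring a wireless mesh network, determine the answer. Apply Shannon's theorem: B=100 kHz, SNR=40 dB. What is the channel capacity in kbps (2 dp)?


Given: B = 100 kHz, SNR = 40 dB
SNR linear = 10^(40/10) = 10000
1 + SNR = 10001
log2(10001) = 13.2878566418
C = 100 * 1000 * 13.2878566418 = 1328785.6642 bps
C = 1328.785664 kbps -> 1328.79 kbps (2 dp)

1328.79


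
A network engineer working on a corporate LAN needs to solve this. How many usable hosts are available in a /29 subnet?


Given: subnet mask /29
Host bits = 32 - 29 = 3
Total addresses = 2^3 = 8
Usable hosts = 8 - 2 (network + broadcast) = 6

6


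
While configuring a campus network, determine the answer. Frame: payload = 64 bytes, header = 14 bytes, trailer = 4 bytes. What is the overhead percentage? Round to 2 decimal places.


Given: payload = 64 B, header = 14 B, trailer = 4 B
Overhead bytes = header + trailer = 14 + 4 = 18
Total frame = payload + overhead = 64 + 18 = 82
Overhead % = 18 / 82 * 100 = 21.9512% -> 21.95% (2 dp)

21.95


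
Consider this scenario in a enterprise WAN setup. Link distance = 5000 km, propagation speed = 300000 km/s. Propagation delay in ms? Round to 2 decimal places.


Given: distance = 5000 km, speed = 300000 km/s
Delay = distance / speed = 5000 / 300000 seconds
Delay in ms = 5000 * 1000 / 300000
Delay = 16.6667 ms
Rounded to 2 dp = 16.67 ms

16.67


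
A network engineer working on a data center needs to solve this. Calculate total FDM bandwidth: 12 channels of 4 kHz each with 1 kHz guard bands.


Given: 12 channels, 4 kHz each, guard = 1 kHz
Channel bandwidth = 12 * 4 = 48 kHz
Guard bands = 11 gaps * 1 kHz = 11 kHz
Total = 48 + 11 = 59 kHz

59


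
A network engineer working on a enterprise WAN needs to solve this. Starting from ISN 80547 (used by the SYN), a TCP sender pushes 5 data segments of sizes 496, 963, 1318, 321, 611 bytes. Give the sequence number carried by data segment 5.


The SYN occupies sequence number ISN = 80547, so the first data byte is ISN + 1 = 80548.
SEQ of data segment i = (ISN + 1) + sum of payload sizes of segments 1..i-1.
Segment 1: SEQ = 80548, payload = 496 bytes
Segment 2: SEQ = 81044, payload = 963 bytes
Segment 3: SEQ = 82007, payload = 1318 bytes
Segment 4: SEQ = 83325, payload = 321 bytes
Segment 5: SEQ = 83646, payload = 611 bytes
SEQ of segment 5 = 80548 + 496 + 963 + 1318 + 321 = 83646

83646


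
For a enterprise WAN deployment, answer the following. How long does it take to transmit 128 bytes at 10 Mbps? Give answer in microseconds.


Given: packet = 128 bytes, bandwidth = 10 Mbps
Packet in bits = 128 * 8 = 1024 bits
Bandwidth = 10 * 10^6 = 10000000 bps
Time = 1024 / 10000000 seconds
Time in us = 1024 * 10^6 / 10000000 = 102.4

102.4


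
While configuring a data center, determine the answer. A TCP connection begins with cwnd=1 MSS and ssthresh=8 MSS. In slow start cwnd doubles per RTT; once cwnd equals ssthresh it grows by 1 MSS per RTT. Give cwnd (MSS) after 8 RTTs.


RTT 0: cwnd = 1 MSS (initial)
RTT 1: cwnd = 2 MSS (slow start, doubled)
RTT 2: cwnd = 4 MSS (slow start, doubled)
RTT 3: cwnd = 8 MSS (slow start, doubled)
RTT 4: cwnd = 9 MSS (congestion avoidance, +1)
RTT 5: cwnd = 10 MSS (congestion avoidance, +1)
RTT 6: cwnd = 11 MSS (congestion avoidance, +1)
RTT 7: cwnd = 12 MSS (congestion avoidance, +1)
RTT 8: cwnd = 13 MSS (congestion avoidance, +1)

13


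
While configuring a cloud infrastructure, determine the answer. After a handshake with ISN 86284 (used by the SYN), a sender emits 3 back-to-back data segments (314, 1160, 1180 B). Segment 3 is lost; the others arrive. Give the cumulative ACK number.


SYN uses sequence number 86284; first data byte = ISN + 1 = 86285.
Segment 1: SEQ = 86285, len = 314 B, covers [86285, 86598]
Segment 2: SEQ = 86599, len = 1160 B, covers [86599, 87758]
Segment 3: SEQ = 87759, len = 1180 B, covers [87759, 88938] [LOST]
In-order data received: bytes [86285, 87758] (segments 1..2).
Segment 3 missing -> gap begins at byte 87759.
Cumulative ACK = next expected in-order byte = 86285 + 314 + 1160 = 87759

87759


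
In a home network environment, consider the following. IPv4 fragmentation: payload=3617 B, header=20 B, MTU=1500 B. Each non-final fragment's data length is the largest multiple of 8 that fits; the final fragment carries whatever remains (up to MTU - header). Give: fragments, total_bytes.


Max data per non-final fragment = floor((MTU - header)/8)*8 = floor((1500 - 20)/8)*8 = floor(1480/8)*8 = 1480 B
Final fragment needs no 8-byte alignment: it can carry up to MTU - header = 1480 B
Non-final fragments needed = ceil((payload - 1480) / 1480) = ceil(2137/1480) = ceil(1.4439) = 2
Number of fragments = 2 + 1 = 3
Fragment sizes (data): 2 * 1480 B + 657 B (last, 657 <= 1480 OK)
Total bytes sent = payload + n_frags * header = 3617 + 3*20 = 3617 + 60 = 3677 B

3, 3677


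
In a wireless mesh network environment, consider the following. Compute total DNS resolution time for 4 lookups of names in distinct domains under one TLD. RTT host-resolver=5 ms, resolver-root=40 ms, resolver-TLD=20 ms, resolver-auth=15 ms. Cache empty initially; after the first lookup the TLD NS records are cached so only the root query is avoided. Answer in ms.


Lookup 1 (cold cache): local + root + TLD + auth = 5 + 40 + 20 + 15 = 80 ms
Lookups 2..4 (TLD NS cached -> skip root; new domain -> still ask TLD and auth): local + TLD + auth = 5 + 20 + 15 = 40 ms each
Remaining 3 lookups: 3 * 40 = 120 ms
Total = 80 + 120 = 200 ms

200


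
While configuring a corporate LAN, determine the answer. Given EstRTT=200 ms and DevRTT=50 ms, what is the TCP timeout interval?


Given: EstRTT = 200 ms, DevRTT = 50 ms
Timeout = EstRTT + 4 * DevRTT
4 * DevRTT = 4 * 50 = 200
Timeout = 200 + 200 = 400 ms

400


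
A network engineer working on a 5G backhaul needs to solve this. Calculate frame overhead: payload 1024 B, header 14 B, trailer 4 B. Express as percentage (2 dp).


Given: payload = 1024 B, header = 14 B, trailer = 4 B
Overhead bytes = header + trailer = 14 + 4 = 18
Total frame = payload + overhead = 1024 + 18 = 1042
Overhead % = 18 / 1042 * 100 = 1.7274% -> 1.73% (2 dp)

1.73


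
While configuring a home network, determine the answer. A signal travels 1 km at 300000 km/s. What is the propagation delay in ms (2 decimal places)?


Given: distance = 1 km, speed = 300000 km/s
Delay = distance / speed = 1 / 300000 seconds
Delay in ms = 1 * 1000 / 300000
Delay = 0.0033 ms
Rounded to 2 dp = 0.00 ms

0.00


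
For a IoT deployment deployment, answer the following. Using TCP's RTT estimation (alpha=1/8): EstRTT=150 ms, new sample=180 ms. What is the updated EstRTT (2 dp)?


Given: EstRTT = 150 ms, SampleRTT = 180 ms, alpha = 1/8
New EstRTT = (1 - alpha) * EstRTT + alpha * SampleRTT
(7/8) * 150 = 131.25
(1/8) * 180 = 22.5
New EstRTT = 131.25 + 22.5 = 153.75 ms -> 153.75 ms (2 dp)

153.75


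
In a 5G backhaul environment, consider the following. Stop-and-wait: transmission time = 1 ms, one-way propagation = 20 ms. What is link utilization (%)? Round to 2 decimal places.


Given: Ttrans = 1 ms, Tprop = 20 ms
RTT = 2 * Tprop = 2 * 20 = 40 ms
U = Ttrans / (Ttrans + RTT)
U = 1 / (1 + 40)
U = 1 / 41 = 0.02439
U% = 2.44%

2.44


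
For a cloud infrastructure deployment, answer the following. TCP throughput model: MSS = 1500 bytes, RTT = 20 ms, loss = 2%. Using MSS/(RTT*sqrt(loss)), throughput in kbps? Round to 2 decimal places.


Given: MSS = 1500 bytes, RTT = 20 ms, loss = 2%
RTT in seconds = 20 / 1000 = 0.02
Loss rate = 2% = 0.02
sqrt(loss) = sqrt(0.02) = 0.141421356237
Throughput (bytes/s) = 1500 / (0.02 * 0.141421356237) = 530330.0859
Throughput (kbps) = 530330.0859 * 8 / 1000 = 4242.640687 -> 4242.64 kbps (2 dp)

4242.64


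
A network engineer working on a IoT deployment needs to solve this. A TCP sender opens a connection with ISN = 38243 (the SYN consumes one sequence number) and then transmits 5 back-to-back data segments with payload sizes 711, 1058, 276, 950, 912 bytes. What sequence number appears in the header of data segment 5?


The SYN occupies sequence number ISN = 38243, so the first data byte is ISN + 1 = 38244.
SEQ of data segment i = (ISN + 1) + sum of payload sizes of segments 1..i-1.
Segment 1: SEQ = 38244, payload = 711 bytes
Segment 2: SEQ = 38955, payload = 1058 bytes
Segment 3: SEQ = 40013, payload = 276 bytes
Segment 4: SEQ = 40289, payload = 950 bytes
Segment 5: SEQ = 41239, payload = 912 bytes
SEQ of segment 5 = 38244 + 711 + 1058 + 276 + 950 = 41239

41239


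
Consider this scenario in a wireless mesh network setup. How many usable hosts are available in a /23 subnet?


Given: subnet mask /23
Host bits = 32 - 23 = 9
Total addresses = 2^9 = 512
Usable hosts = 512 - 2 (network + broadcast) = 510

510


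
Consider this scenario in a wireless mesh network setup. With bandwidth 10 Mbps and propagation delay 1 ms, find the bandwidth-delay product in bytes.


Given: bandwidth = 10 Mbps, delay = 1 ms
BDP in bits = 10 * 10^6 * 1 / 1000
BDP in bits = 10000
BDP in bytes = 10000 / 8 = 1250

1250


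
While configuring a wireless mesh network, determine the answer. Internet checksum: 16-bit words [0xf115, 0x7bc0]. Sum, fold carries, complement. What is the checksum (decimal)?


Given words: [0xf115, 0x7bc0]
Step 1: Sum all words
Raw sum = 61717 + 31680 = 93397
Step 2: Fold carry: (27861 + 1) = 27862
One's complement = ~27862 & 0xFFFF = 37673

37673


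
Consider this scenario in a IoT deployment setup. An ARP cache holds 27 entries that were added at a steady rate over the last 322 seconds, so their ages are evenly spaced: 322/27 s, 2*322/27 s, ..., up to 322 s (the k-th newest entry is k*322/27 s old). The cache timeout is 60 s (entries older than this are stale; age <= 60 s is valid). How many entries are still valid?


Ages are k * 322/27 s for k = 1..27 (spacing = 11.9259 s).
Entry k is valid iff k * 322/27 <= 60 iff k <= 27 * 60 / 322 = 5.0311
n_valid = floor(5.0311) = 5
(n_stale = 27 - 5 = 22)

5


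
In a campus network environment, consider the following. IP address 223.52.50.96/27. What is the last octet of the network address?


Given: IP = 223.52.50.96, prefix = /27
Subnet mask = 255.255.255.224
Last octet of IP: 96
Last octet of mask: 224
Network last octet = 96 AND 224 = 96

96


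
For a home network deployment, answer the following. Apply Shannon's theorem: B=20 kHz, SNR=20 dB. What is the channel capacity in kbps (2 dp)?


Given: B = 20 kHz, SNR = 20 dB
SNR linear = 10^(20/10) = 100
1 + SNR = 101
log2(101) = 6.6582114828
C = 20 * 1000 * 6.6582114828 = 133164.2297 bps
C = 133.164230 kbps -> 133.16 kbps (2 dp)

133.16


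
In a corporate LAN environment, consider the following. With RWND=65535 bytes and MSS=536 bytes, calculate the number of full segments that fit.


Given: RWND = 65535 bytes, MSS = 536 bytes
Full segments = floor(RWND / MSS)
Full segments = floor(65535 / 536)
Full segments = floor(122.2668) = 122

122


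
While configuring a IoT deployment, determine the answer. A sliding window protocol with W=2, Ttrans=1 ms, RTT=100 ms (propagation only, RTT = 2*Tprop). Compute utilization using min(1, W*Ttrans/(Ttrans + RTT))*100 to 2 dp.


Given: W = 2, Ttrans = 1 ms, RTT = 100 ms (= 2 * Tprop, Tprop = 50 ms)
Cycle time = Ttrans + RTT = 1 + 100 = 101 ms (first packet sent until its ACK returns)
W * Ttrans = 2 * 1 = 2 ms of sending per cycle
W * Ttrans / (Ttrans + RTT) = 2 / 101 = 0.019802
U = min(1, 0.019802) = 0.019802
U% = 1.98%

1.98


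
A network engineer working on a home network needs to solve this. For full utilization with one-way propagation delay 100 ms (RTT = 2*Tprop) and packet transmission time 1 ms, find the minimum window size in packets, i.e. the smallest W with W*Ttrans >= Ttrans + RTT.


Given: Ttrans = 1 ms, RTT = 200 ms (= 2 * Tprop, Tprop = 100 ms)
Time until first ACK returns = Ttrans + RTT = 1 + 200 = 201 ms
Need W * Ttrans >= Ttrans + RTT  ->  W >= (Ttrans + RTT) / Ttrans
(Ttrans + RTT) / Ttrans = 201 / 1 = 201
W_min = ceil(201) = 201

201


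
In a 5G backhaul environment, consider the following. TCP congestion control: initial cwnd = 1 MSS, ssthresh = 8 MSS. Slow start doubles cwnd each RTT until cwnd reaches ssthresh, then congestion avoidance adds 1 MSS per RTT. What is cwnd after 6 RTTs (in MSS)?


RTT 0: cwnd = 1 MSS (initial)
RTT 1: cwnd = 2 MSS (slow start, doubled)
RTT 2: cwnd = 4 MSS (slow start, doubled)
RTT 3: cwnd = 8 MSS (slow start, doubled)
RTT 4: cwnd = 9 MSS (congestion avoidance, +1)
RTT 5: cwnd = 10 MSS (congestion avoidance, +1)
RTT 6: cwnd = 11 MSS (congestion avoidance, +1)

11


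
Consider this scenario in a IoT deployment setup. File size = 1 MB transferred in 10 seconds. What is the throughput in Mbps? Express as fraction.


Given: file = 1 MB, time = 10 s
File in Mb = 1 * 8 = 8 Mb
Throughput = 8 / 10 Mbps
Throughput = 4/5 Mbps

4/5


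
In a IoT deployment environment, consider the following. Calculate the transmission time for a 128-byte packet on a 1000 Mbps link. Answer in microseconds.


Given: packet = 128 bytes, bandwidth = 1000 Mbps
Packet in bits = 128 * 8 = 1024 bits
Bandwidth = 1000 * 10^6 = 1000000000 bps
Time = 1024 / 1000000000 seconds
Time in us = 1024 * 10^6 / 1000000000 = 1.024

1.024


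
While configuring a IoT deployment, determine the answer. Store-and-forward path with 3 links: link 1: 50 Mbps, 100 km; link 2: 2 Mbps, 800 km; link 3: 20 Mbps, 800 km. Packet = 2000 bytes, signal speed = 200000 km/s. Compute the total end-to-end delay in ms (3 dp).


Packet = 2000 bytes = 16000 bits. Store-and-forward: sum (t_trans + t_prop) per link.
Link 1: t_trans = 16000/(50*10^6) s = 0.3200 ms; t_prop = 100/200000 s = 0.5000 ms; subtotal = 0.8200 ms
Link 2: t_trans = 16000/(2*10^6) s = 8.0000 ms; t_prop = 800/200000 s = 4.0000 ms; subtotal = 12.0000 ms
Link 3: t_trans = 16000/(20*10^6) s = 0.8000 ms; t_prop = 800/200000 s = 4.0000 ms; subtotal = 4.8000 ms
End-to-end = 0.8200 + 12.0000 + 4.8000 = 17.6200 ms -> 17.620 ms (3 dp)

17.620


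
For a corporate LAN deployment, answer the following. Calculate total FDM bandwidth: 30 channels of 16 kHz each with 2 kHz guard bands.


Given: 30 channels, 16 kHz each, guard = 2 kHz
Channel bandwidth = 30 * 16 = 480 kHz
Guard bands = 29 gaps * 2 kHz = 58 kHz
Total = 480 + 58 = 538 kHz

538


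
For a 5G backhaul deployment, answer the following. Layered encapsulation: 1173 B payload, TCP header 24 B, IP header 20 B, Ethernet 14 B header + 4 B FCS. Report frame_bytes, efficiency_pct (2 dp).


TCP segment = 1173 + 24 = 1197 B
IP packet = 1197 + 20 = 1217 B
Ethernet frame = 1217 + 14 + 4 = 1235 B
Efficiency = app / frame = 1173 / 1235 = 0.949798 = 94.9798% -> 94.98% (2 dp)

1235, 94.98
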